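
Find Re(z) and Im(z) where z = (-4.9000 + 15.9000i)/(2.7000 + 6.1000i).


Multiply by conjugate: (-4.9000 + 15.9000i)(2.7000 - 6.1000i) / (2.7^2 + 6.1^2)
Numerator real = -4.9*2.7 + 15.9*6.1 = 83.76
Numerator imag = 15.9*2.7 - (-4.9)*6.1 = 72.82
Denominator = 44.5
Re(z) = 83.76/44.5 = 1.8822
Im(z) = 72.82/44.5 = 1.6364

Re(z) = 1.8822, Im(z) = 1.6364


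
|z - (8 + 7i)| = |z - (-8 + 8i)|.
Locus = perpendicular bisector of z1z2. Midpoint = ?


Equal distances means the locus is the perpendicular bisector of z1 and z2.
Midpoint = ((8+(-8))/2, (7+8)/2) = (0, 7.5000)

Perpendicular bisector through (0, 7.5000)


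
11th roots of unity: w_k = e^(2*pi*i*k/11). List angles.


The 11th roots of unity are cis(360k/11°) for k=0..10
Angle step = 360/11 = 32.7273°
Primitive root: cis(32.7273°)
Primitive root = 0.8413 + 0.5406i

11 roots at angles: 0°, 32.7273°, 65.4545°, 98.1818°, 130.9091°, 163.6364°, 196.3636°, 229.0909°, 261.8182°, 294.5455°, 327.2727°


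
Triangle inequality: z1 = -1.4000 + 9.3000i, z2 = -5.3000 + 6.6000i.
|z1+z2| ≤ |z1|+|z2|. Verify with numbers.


|z1| = sqrt((-1.4)^2 + 9.3^2) = sqrt(88.45) = 9.4048
|z2| = sqrt((-5.3)^2 + 6.6^2) = sqrt(71.65) = 8.4646
z1+z2 = -6.7000 + 15.9000i
|z1+z2| = sqrt(297.7) = 17.2540
|z1|+|z2| = 9.4048 + 8.4646 = 17.8694

|z1+z2| = 17.2540 ≤ |z1|+|z2| = 17.8694 (verified)


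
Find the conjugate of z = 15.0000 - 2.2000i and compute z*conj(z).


z_bar = 15.0000 + 2.2000i
z*z_bar = 15^2 + (-2.2)^2 = 225 + 4.84 = 229.84

z_bar = 15.0000 + 2.2000i, z*z_bar = 229.84


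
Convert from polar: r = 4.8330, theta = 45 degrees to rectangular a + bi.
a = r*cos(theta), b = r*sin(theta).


a = 4.8330*cos(45°) = 4.8330*0.7071 = 3.4174
b = 4.8330*sin(45°) = 4.8330*0.7071 = 3.4174

3.4174 + 3.4174i


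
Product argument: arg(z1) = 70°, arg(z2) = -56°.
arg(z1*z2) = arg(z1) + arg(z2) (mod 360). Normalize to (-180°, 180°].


arg(z1*z2) = 70° - 56° = 14°
Normalized to (-180°, 180°]: 14°

14°


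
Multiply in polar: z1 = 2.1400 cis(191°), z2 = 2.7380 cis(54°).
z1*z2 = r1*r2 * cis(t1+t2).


r = 2.1400 * 2.7380 = 5.8593
theta = 191° + 54° = 245° = 245° (mod 360)

5.8593 cis(245°)


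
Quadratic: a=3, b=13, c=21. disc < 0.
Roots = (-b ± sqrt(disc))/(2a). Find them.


disc = 13^2 - 4*3*21 = 169 - 252 = -83
sqrt(|disc|) = sqrt(83) = 9.1104
Real part = -13/(2*3) = -2.1667
Imag part = 9.1104/(2*3) = 1.5184

-2.1667 ± 1.5184i


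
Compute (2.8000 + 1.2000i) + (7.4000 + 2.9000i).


Real: 2.8 + 7.4 = 10.2
Imag: 1.2 + 2.9 = 4.1

10.2000 + 4.1000i


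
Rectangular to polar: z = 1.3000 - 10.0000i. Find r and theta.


r = sqrt(1.69+100) = sqrt(101.69) = 10.0841
theta = atan2(-10, 1.3) = -82.5931 degrees

r = 10.0841, theta = -82.5931 degrees


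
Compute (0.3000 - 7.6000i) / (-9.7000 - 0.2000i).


Conjugate of z2 = -9.7000 + 0.2000i
Numerator: (0.3000 - 7.6000i)(-9.7000 + 0.2000i) = -1.3900 + 73.7800i
Denominator: (-9.7)^2 + (-0.2)^2 = 94.13
Result = (-1.3900 + 73.7800i)/94.13

-0.0148 + 0.7838i


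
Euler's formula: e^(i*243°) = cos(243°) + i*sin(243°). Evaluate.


cos(243°) = -0.4540
sin(243°) = -0.8910

e^(i*243°) = -0.4540 - 0.8910i


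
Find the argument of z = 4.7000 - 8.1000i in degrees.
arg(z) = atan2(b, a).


Re = 4.7, Im = -8.1
arg = atan2(-8.1, 4.7) = -59.8757 degrees

arg(z) = -59.8757 degrees


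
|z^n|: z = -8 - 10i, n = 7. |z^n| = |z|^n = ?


|z| = sqrt(64+100) = sqrt(164) = 12.8062
|z^7| = |z|^7 = (sqrt(164))^7 = 164^3 * sqrt(164) = 4410944*sqrt(164)

|z^7| = 4410944*sqrt(164) ≈ 56487644.8727


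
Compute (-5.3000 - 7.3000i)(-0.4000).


Real = -5.3*(-0.4) - (-7.3)*0 = 2.12 - 0 = 2.12
Imag = -5.3*0 - (0.4)*(-7.3) = 0 + 2.92 = 2.92

2.1200 + 2.9200i


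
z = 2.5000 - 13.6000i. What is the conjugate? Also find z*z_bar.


z_bar = 2.5000 + 13.6000i
z*z_bar = 2.5^2 + (-13.6)^2 = 6.25 + 184.96 = 191.21

z_bar = 2.5000 + 13.6000i, z*z_bar = 191.21


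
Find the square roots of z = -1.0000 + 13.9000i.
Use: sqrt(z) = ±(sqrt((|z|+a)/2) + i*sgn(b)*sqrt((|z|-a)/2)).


|z| = sqrt(1+193.21) = 13.9359
sqrt((|z|+a)/2) = sqrt((13.9359+(-1))/2) = sqrt(6.4680) = 2.5432
sqrt((|z|-a)/2) = sqrt((13.9359-(-1))/2) = sqrt(7.4680) = 2.7328

±(2.5432 + 2.7328i) i.e. 2.5432 + 2.7328i and -2.5432 - 2.7328i


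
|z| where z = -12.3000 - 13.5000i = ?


|z| = sqrt((-12.3)^2 + (-13.5)^2) = sqrt(151.29 + 182.25) = sqrt(333.54) = 18.2631

|z| = 18.2631


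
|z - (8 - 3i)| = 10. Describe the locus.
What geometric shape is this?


|z - z0| = r is a circle with center z0 and radius r.
Center = (8, -3), radius = 10

Circle with center (8, -3) and radius 10


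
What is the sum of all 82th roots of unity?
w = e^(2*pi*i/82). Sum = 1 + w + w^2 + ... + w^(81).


The sum of all 82th roots of unity is 0.
Geometric series: (1 - w^82)/(1 - w) = (1-1)/(1-w) = 0 since w^82 = 1, w ≠ 1.
Alternatively: coefficient of z^81 in z^82 - 1 is 0.

0


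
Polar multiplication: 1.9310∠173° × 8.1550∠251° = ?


r = 1.9310 * 8.1550 = 15.7473
theta = 173° + 251° = 424° = 64° (mod 360)

15.7473 cis(64°)


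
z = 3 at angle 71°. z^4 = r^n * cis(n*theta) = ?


r^4 = 3^4 = 81
n*theta = 4*71° = 284° = 284° (mod 360)
a = 81*cos(284°) = 19.5957
b = 81*sin(284°) = -78.5940

81 cis(284°) = 19.5957 - 78.5940i


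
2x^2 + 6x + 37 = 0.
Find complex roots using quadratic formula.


disc = 6^2 - 4*2*37 = 36 - 296 = -260
sqrt(|disc|) = sqrt(260) = 16.1245
Real part = -6/(2*2) = -1.5000
Imag part = 16.1245/(2*2) = 4.0311

-1.5000 ± 4.0311i


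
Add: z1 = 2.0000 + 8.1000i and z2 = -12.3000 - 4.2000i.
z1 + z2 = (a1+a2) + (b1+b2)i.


Real: 2 - 12.3 = -10.3
Imag: 8.1 - 4.2 = 3.9

-10.3000 + 3.9000i


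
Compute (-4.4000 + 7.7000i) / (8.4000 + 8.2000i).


Conjugate of z2 = 8.4000 - 8.2000i
Numerator: (-4.4000 + 7.7000i)(8.4000 - 8.2000i) = 26.1800 + 100.7600i
Denominator: 8.4^2 + 8.2^2 = 137.8
Result = (26.1800 + 100.7600i)/137.8

0.1900 + 0.7312i


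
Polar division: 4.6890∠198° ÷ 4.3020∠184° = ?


r = 4.6890 / 4.3020 = 1.0900
theta = 198° - 184° = 14° = 14° (mod 360)

1.0900 cis(14°)


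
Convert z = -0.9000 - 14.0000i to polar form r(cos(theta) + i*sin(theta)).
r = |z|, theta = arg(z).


r = sqrt(0.81+196) = sqrt(196.81) = 14.0289
theta = atan2(-14, -0.9) = -93.6782 degrees

r = 14.0289, theta = -93.6782 degrees


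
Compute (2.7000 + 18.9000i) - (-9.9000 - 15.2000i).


Real: 2.7 + 9.9 = 12.6
Imag: 18.9 + 15.2 = 34.1

12.6000 + 34.1000i


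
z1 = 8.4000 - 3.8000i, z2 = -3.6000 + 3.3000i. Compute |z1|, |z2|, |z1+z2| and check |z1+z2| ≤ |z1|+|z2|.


|z1| = sqrt(8.4^2 + (-3.8)^2) = sqrt(85) = 9.2195
|z2| = sqrt((-3.6)^2 + 3.3^2) = sqrt(23.85) = 4.8836
z1+z2 = 4.8000 - 0.5000i
|z1+z2| = sqrt(23.29) = 4.8260
|z1|+|z2| = 9.2195 + 4.8836 = 14.1031

|z1+z2| = 4.8260 ≤ |z1|+|z2| = 14.1031 (verified)


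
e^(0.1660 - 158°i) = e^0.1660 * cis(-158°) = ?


e^0.1660 = 1.1806
cos(-158°) = -0.92718
sin(-158°) = -0.3746
Real = 1.1806*(-0.92718) = -1.0946
Imag = 1.1806*(-0.3746) = -0.4423

-1.0946 - 0.4423i


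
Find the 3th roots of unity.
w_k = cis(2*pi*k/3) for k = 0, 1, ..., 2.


The 3th roots of unity are cis(360k/3°) for k=0..2
Angle step = 360/3 = 120°
Primitive root: cis(120°)
Primitive root = -0.5000 + 0.8660i

3 roots at angles: 0°, 120°, 240°


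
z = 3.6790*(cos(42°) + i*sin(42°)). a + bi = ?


a = 3.6790*cos(42°) = 3.6790*0.74314 = 2.7340
b = 3.6790*sin(42°) = 3.6790*0.66913 = 2.4617

2.7340 + 2.4617i


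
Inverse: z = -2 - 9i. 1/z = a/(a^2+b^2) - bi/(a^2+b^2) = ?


|z|^2 = 4+81 = 85
1/z = (-2 + 9i)/85

1/z = -0.0235 + 0.1059i


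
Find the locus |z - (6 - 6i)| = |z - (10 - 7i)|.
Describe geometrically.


Equal distances means the locus is the perpendicular bisector of z1 and z2.
Midpoint = ((6+10)/2, (-6+(-7))/2) = (8.0000, -6.5000)

Perpendicular bisector through (8.0000, -6.5000)


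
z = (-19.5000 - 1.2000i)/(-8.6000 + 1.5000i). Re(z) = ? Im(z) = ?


Multiply by conjugate: (-19.5000 - 1.2000i)(-8.6000 - 1.5000i) / ((-8.6)^2 + 1.5^2)
Numerator real = -19.5*(-8.6) - (1.2)*1.5 = 165.9
Numerator imag = -1.2*(-8.6) - (-19.5)*1.5 = 39.57
Denominator = 76.21
Re(z) = 165.9/76.21 = 2.1769
Im(z) = 39.57/76.21 = 0.5192

Re(z) = 2.1769, Im(z) = 0.5192


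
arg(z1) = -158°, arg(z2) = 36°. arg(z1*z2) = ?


arg(z1*z2) = -158° + 36° = -122°
Normalized to (-180°, 180°]: -122°

-122°


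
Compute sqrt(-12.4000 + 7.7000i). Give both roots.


|z| = sqrt(153.76+59.29) = 14.5962
sqrt((|z|+a)/2) = sqrt((14.5962+(-12.4))/2) = sqrt(1.0981) = 1.0479
sqrt((|z|-a)/2) = sqrt((14.5962-(-12.4))/2) = sqrt(13.4981) = 3.6740

±(1.0479 + 3.6740i) i.e. 1.0479 + 3.6740i and -1.0479 - 3.6740i


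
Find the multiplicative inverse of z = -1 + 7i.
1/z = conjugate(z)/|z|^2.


|z|^2 = 1+49 = 50
1/z = (-1 - 7i)/50

1/z = -0.0200 - 0.1400i


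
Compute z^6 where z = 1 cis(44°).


r^6 = 1^6 = 1
n*theta = 6*44° = 264° = 264° (mod 360)
a = 1*cos(264°) = -0.1045
b = 1*sin(264°) = -0.9945

1 cis(264°) = -0.1045 - 0.9945i


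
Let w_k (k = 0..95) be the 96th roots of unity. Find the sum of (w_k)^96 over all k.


The roots are w_k = w^k with w = e^(2*pi*i/96), and (w^k)^96 = (w^96)^k.
So S = 1 + u + u^2 + ... + u^(95) with u = w^96.
96 = 1*96 + 0, so 96 is a multiple of 96 and u = (w^96)^1 = 1.
Every one of the 96 terms equals 1: S = 96

S = 96


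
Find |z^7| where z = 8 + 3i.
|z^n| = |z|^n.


|z| = sqrt(64+9) = sqrt(73) = 8.5440
|z^7| = |z|^7 = (sqrt(73))^7 = 73^3 * sqrt(73) = 389017*sqrt(73)

|z^7| = 389017*sqrt(73) ≈ 3323762.7050


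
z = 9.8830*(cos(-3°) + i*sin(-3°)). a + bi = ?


a = 9.8830*cos(-3°) = 9.8830*0.99863 = 9.8695
b = 9.8830*sin(-3°) = 9.8830*(-0.052336) = -0.5172

9.8695 - 0.5172i


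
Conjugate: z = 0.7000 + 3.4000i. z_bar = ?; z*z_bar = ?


z_bar = 0.7000 - 3.4000i
z*z_bar = 0.7^2 + 3.4^2 = 0.49 + 11.56 = 12.05

z_bar = 0.7000 - 3.4000i, z*z_bar = 12.05


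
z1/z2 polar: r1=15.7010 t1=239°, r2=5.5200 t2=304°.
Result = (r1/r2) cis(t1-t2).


r = 15.7010 / 5.5200 = 2.8444
theta = 239° - 304° = -65° = 295° (mod 360)

2.8444 cis(295°)


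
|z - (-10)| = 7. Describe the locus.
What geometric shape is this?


|z - z0| = r is a circle with center z0 and radius r.
Center = (-10, 0), radius = 7

Circle with center (-10, 0) and radius 7


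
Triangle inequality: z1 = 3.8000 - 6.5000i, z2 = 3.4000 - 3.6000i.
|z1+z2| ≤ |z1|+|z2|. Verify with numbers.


|z1| = sqrt(3.8^2 + (-6.5)^2) = sqrt(56.69) = 7.5293
|z2| = sqrt(3.4^2 + (-3.6)^2) = sqrt(24.52) = 4.9518
z1+z2 = 7.2000 - 10.1000i
|z1+z2| = sqrt(153.85) = 12.4036
|z1|+|z2| = 7.5293 + 4.9518 = 12.4811

|z1+z2| = 12.4036 ≤ |z1|+|z2| = 12.4811 (verified)


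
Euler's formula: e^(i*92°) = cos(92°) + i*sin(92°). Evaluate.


cos(92°) = -0.0349
sin(92°) = 0.9994

e^(i*92°) = -0.0349 + 0.9994i


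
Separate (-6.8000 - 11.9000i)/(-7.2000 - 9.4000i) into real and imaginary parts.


Multiply by conjugate: (-6.8000 - 11.9000i)(-7.2000 + 9.4000i) / ((-7.2)^2 + (-9.4)^2)
Numerator real = -6.8*(-7.2) - (11.9)*(-9.4) = 160.82
Numerator imag = -11.9*(-7.2) - (-6.8)*(-9.4) = 21.76
Denominator = 140.2
Re(z) = 160.82/140.2 = 1.1471
Im(z) = 21.76/140.2 = 0.1552

Re(z) = 1.1471, Im(z) = 0.1552


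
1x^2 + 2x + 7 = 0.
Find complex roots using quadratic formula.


disc = 2^2 - 4*1*7 = 4 - 28 = -24
sqrt(|disc|) = sqrt(24) = 4.8990
Real part = -2/(2*1) = -1.0000
Imag part = 4.8990/(2*1) = 2.4495

-1.0000 ± 2.4495i


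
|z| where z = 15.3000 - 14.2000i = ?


|z| = sqrt(15.3^2 + (-14.2)^2) = sqrt(234.09 + 201.64) = sqrt(435.73) = 20.8741

|z| = 20.8741


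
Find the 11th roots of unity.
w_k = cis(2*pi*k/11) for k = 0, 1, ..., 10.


The 11th roots of unity are cis(360k/11°) for k=0..10
Angle step = 360/11 = 32.7273°
Primitive root: cis(32.7273°)
Primitive root = 0.8413 + 0.5406i

11 roots at angles: 0°, 32.7273°, 65.4545°, 98.1818°, 130.9091°, 163.6364°, 196.3636°, 229.0909°, 261.8182°, 294.5455°, 327.2727°


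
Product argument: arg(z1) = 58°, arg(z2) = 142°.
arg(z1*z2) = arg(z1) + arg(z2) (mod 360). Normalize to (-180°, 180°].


arg(z1*z2) = 58° + 142° = 200°
Normalized to (-180°, 180°]: -160°

-160°


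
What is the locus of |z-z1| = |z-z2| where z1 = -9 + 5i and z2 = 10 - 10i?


Equal distances means the locus is the perpendicular bisector of z1 and z2.
Midpoint = ((-9+10)/2, (5+(-10))/2) = (0.5000, -2.5000)

Perpendicular bisector through (0.5000, -2.5000)


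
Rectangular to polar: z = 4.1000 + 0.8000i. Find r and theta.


r = sqrt(16.81+0.64) = sqrt(17.45) = 4.1773
theta = atan2(0.8, 4.1) = 11.0409 degrees

r = 4.1773, theta = 11.0409 degrees


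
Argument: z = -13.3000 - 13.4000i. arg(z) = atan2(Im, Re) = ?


Re = -13.3, Im = -13.4
arg = atan2(-13.4, -13.3) = -134.7854 degrees

arg(z) = -134.7854 degrees


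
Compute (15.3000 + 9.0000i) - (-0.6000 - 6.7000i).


Real: 15.3 + 0.6 = 15.9
Imag: 9 + 6.7 = 15.7

15.9000 + 15.7000i


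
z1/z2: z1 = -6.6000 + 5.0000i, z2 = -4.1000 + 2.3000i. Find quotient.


Conjugate of z2 = -4.1000 - 2.3000i
Numerator: (-6.6000 + 5.0000i)(-4.1000 - 2.3000i) = 38.5600 - 5.3200i
Denominator: (-4.1)^2 + 2.3^2 = 22.1
Result = (38.5600 - 5.3200i)/22.1

1.7448 - 0.2407i


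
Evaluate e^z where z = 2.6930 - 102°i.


e^2.6930 = 14.7759
cos(-102°) = -0.20791
sin(-102°) = -0.97815
Real = 14.7759*(-0.20791) = -3.0721
Imag = 14.7759*(-0.97815) = -14.4530

-3.0721 - 14.4530i


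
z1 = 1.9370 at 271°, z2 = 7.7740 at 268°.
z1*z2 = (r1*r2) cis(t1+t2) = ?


r = 1.9370 * 7.7740 = 15.0582
theta = 271° + 268° = 539° = 179° (mod 360)

15.0582 cis(179°)


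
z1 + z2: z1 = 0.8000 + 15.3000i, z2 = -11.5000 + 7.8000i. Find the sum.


Real: 0.8 - 11.5 = -10.7
Imag: 15.3 + 7.8 = 23.1

-10.7000 + 23.1000i


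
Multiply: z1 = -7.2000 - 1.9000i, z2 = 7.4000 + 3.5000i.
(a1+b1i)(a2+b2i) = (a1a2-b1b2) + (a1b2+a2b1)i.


Real = -7.2*7.4 - (-1.9)*3.5 = -53.28 - (-6.65) = -46.63
Imag = -7.2*3.5 + 7.4*(-1.9) = -25.2 - (14.06) = -39.26

-46.6300 - 39.2600i


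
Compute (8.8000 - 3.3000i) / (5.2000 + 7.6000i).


Conjugate of z2 = 5.2000 - 7.6000i
Numerator: (8.8000 - 3.3000i)(5.2000 - 7.6000i) = 20.6800 - 84.0400i
Denominator: 5.2^2 + 7.6^2 = 84.8
Result = (20.6800 - 84.0400i)/84.8

0.2439 - 0.9910i


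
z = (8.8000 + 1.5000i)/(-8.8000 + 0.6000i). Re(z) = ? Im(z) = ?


Multiply by conjugate: (8.8000 + 1.5000i)(-8.8000 - 0.6000i) / ((-8.8)^2 + 0.6^2)
Numerator real = 8.8*(-8.8) + 1.5*0.6 = -76.54
Numerator imag = 1.5*(-8.8) - 8.8*0.6 = -18.48
Denominator = 77.8
Re(z) = -76.54/77.8 = -0.9838
Im(z) = -18.48/77.8 = -0.2375

Re(z) = -0.9838, Im(z) = -0.2375


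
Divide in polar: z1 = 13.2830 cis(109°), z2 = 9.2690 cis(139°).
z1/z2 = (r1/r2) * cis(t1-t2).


r = 13.2830 / 9.2690 = 1.4331
theta = 109° - 139° = -30° = 330° (mod 360)

1.4331 cis(330°)


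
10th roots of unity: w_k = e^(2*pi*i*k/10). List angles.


The 10th roots of unity are cis(360k/10°) for k=0..9
Angle step = 360/10 = 36°
Primitive root: cis(36°)
Primitive root = 0.8090 + 0.5878i

10 roots at angles: 0°, 36°, 72°, 108°, 144°, 180°, 216°, 252°, 288°, 324°


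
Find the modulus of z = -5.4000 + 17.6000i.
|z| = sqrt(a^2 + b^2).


|z| = sqrt((-5.4)^2 + 17.6^2) = sqrt(29.16 + 309.76) = sqrt(338.92) = 18.4098

|z| = 18.4098


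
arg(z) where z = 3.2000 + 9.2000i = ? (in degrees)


Re = 3.2, Im = 9.2
arg = atan2(9.2, 3.2) = 70.8210 degrees

arg(z) = 70.8210 degrees


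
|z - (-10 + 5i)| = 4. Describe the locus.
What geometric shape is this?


|z - z0| = r is a circle with center z0 and radius r.
Center = (-10, 5), radius = 4

Circle with center (-10, 5) and radius 4


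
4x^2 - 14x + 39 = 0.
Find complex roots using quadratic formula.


disc = (-14)^2 - 4*4*39 = 196 - 624 = -428
sqrt(|disc|) = sqrt(428) = 20.6882
Real part = 14/(2*4) = 1.7500
Imag part = 20.6882/(2*4) = 2.5860

1.7500 ± 2.5860i


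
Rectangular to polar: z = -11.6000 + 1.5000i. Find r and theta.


r = sqrt(134.56+2.25) = sqrt(136.81) = 11.6966
theta = atan2(1.5, -11.6) = 172.6319 degrees

r = 11.6966, theta = 172.6319 degrees


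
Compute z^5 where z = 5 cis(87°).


r^5 = 5^5 = 3125
n*theta = 5*87° = 435° = 75° (mod 360)
a = 3125*cos(75°) = 808.8095
b = 3125*sin(75°) = 3018.5182

3125 cis(75°) = 808.8095 + 3018.5182i


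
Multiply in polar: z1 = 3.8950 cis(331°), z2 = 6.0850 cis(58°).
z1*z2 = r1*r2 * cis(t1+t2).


r = 3.8950 * 6.0850 = 23.7011
theta = 331° + 58° = 389° = 29° (mod 360)

23.7011 cis(29°)


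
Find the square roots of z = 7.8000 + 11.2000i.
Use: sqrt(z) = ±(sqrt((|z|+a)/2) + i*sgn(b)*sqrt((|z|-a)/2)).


|z| = sqrt(60.84+125.44) = 13.6484
sqrt((|z|+a)/2) = sqrt((13.6484+7.8)/2) = sqrt(10.7242) = 3.2748
sqrt((|z|-a)/2) = sqrt((13.6484-7.8)/2) = sqrt(2.9242) = 1.7100

±(3.2748 + 1.7100i) i.e. 3.2748 + 1.7100i and -3.2748 - 1.7100i


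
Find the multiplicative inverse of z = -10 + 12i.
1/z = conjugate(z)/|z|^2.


|z|^2 = 100+144 = 244
1/z = (-10 - 12i)/244

1/z = -0.0410 - 0.0492i


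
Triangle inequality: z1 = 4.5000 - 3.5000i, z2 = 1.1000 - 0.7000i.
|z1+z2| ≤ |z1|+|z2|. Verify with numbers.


|z1| = sqrt(4.5^2 + (-3.5)^2) = sqrt(32.5) = 5.7009
|z2| = sqrt(1.1^2 + (-0.7)^2) = sqrt(1.7) = 1.3038
z1+z2 = 5.6000 - 4.2000i
|z1+z2| = sqrt(49) = 7.0000
|z1|+|z2| = 5.7009 + 1.3038 = 7.0047

|z1+z2| = 7.0000 ≤ |z1|+|z2| = 7.0047 (verified)


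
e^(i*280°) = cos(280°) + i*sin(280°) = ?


cos(280°) = 0.1736
sin(280°) = -0.9848

e^(i*280°) = 0.1736 - 0.9848i


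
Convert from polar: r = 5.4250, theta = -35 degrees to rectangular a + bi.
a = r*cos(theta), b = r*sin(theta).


a = 5.4250*cos(-35°) = 5.4250*0.81915 = 4.4439
b = 5.4250*sin(-35°) = 5.4250*(-0.57358) = -3.1117

4.4439 - 3.1117i


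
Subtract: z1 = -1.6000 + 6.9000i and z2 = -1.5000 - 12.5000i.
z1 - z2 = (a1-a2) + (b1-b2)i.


Real: -1.6 + 1.5 = -0.1
Imag: 6.9 + 12.5 = 19.4

-0.1000 + 19.4000i


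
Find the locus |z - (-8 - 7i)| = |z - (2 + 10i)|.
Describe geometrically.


Equal distances means the locus is the perpendicular bisector of z1 and z2.
Midpoint = ((-8+2)/2, (-7+10)/2) = (-3.0000, 1.5000)

Perpendicular bisector through (-3.0000, 1.5000)


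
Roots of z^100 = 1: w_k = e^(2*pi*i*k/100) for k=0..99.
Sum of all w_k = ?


The sum of all 100th roots of unity is 0.
Geometric series: (1 - w^100)/(1 - w) = (1-1)/(1-w) = 0 since w^100 = 1, w ≠ 1.
Alternatively: coefficient of z^99 in z^100 - 1 is 0.

0


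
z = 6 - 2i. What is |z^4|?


|z| = sqrt(36+4) = sqrt(40) = 6.3246
|z^4| = |z|^4 = (sqrt(40))^4 = 40^2 = 1600

|z^4| = 1600


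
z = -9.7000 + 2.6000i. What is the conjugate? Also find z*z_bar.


z_bar = -9.7000 - 2.6000i
z*z_bar = (-9.7)^2 + 2.6^2 = 94.09 + 6.76 = 100.85

z_bar = -9.7000 - 2.6000i, z*z_bar = 100.85


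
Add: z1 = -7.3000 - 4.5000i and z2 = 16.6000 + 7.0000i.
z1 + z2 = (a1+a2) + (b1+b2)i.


Real: -7.3 + 16.6 = 9.3
Imag: -4.5 + 7 = 2.5

9.3000 + 2.5000i


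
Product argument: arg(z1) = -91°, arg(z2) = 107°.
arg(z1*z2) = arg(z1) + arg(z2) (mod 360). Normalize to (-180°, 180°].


arg(z1*z2) = -91° + 107° = 16°
Normalized to (-180°, 180°]: 16°

16°


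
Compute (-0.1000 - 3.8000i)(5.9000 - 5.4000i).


Real = -0.1*5.9 - (-3.8)*(-5.4) = -0.59 - 20.52 = -21.11
Imag = -0.1*(-5.4) + 5.9*(-3.8) = 0.54 - (22.42) = -21.88

-21.1100 - 21.8800i


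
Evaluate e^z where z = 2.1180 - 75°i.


e^2.1180 = 8.31449
cos(-75°) = 0.258819
sin(-75°) = -0.96593
Real = 8.31449*0.258819 = 2.1519
Imag = 8.31449*(-0.96593) = -8.0312

2.1519 - 8.0312i


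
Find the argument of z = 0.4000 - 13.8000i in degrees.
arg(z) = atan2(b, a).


Re = 0.4, Im = -13.8
arg = atan2(-13.8, 0.4) = -88.3397 degrees

arg(z) = -88.3397 degrees


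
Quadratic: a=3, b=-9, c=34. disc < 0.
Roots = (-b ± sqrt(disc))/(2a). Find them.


disc = (-9)^2 - 4*3*34 = 81 - 408 = -327
sqrt(|disc|) = sqrt(327) = 18.0831
Real part = 9/(2*3) = 1.5000
Imag part = 18.0831/(2*3) = 3.0139

1.5000 ± 3.0139i


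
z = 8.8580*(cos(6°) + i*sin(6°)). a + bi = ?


a = 8.8580*cos(6°) = 8.8580*0.99452 = 8.8095
b = 8.8580*sin(6°) = 8.8580*0.10453 = 0.9259

8.8095 + 0.9259i


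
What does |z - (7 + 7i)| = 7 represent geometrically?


|z - z0| = r is a circle with center z0 and radius r.
Center = (7, 7), radius = 7

Circle with center (7, 7) and radius 7


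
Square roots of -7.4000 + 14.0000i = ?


|z| = sqrt(54.76+196) = 15.8354
sqrt((|z|+a)/2) = sqrt((15.8354+(-7.4))/2) = sqrt(4.2177) = 2.0537
sqrt((|z|-a)/2) = sqrt((15.8354-(-7.4))/2) = sqrt(11.6177) = 3.4085

±(2.0537 + 3.4085i) i.e. 2.0537 + 3.4085i and -2.0537 - 3.4085i


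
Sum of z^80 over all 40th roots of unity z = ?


The roots are w_k = w^k with w = e^(2*pi*i/40), and (w^k)^80 = (w^80)^k.
So S = 1 + u + u^2 + ... + u^(39) with u = w^80.
80 = 2*40 + 0, so 80 is a multiple of 40 and u = (w^40)^2 = 1.
Every one of the 40 terms equals 1: S = 40

S = 40


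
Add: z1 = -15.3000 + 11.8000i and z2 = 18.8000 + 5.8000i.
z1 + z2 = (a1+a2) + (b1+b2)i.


Real: -15.3 + 18.8 = 3.5
Imag: 11.8 + 5.8 = 17.6

3.5000 + 17.6000i


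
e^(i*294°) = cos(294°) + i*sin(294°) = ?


cos(294°) = 0.4067
sin(294°) = -0.9135

e^(i*294°) = 0.4067 - 0.9135i


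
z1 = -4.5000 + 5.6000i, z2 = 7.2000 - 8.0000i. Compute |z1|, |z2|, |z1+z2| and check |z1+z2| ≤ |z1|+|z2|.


|z1| = sqrt((-4.5)^2 + 5.6^2) = sqrt(51.61) = 7.1840
|z2| = sqrt(7.2^2 + (-8)^2) = sqrt(115.84) = 10.7629
z1+z2 = 2.7000 - 2.4000i
|z1+z2| = sqrt(13.05) = 3.6125
|z1|+|z2| = 7.1840 + 10.7629 = 17.9469

|z1+z2| = 3.6125 ≤ |z1|+|z2| = 17.9469 (verified)


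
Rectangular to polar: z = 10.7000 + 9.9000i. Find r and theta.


r = sqrt(114.49+98.01) = sqrt(212.5) = 14.5774
theta = atan2(9.9, 10.7) = 42.7760 degrees

r = 14.5774, theta = 42.7760 degrees


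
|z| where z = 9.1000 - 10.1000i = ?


|z| = sqrt(9.1^2 + (-10.1)^2) = sqrt(82.81 + 102.01) = sqrt(184.82) = 13.5949

|z| = 13.5949


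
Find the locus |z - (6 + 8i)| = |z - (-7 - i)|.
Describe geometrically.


Equal distances means the locus is the perpendicular bisector of z1 and z2.
Midpoint = ((6+(-7))/2, (8+(-1))/2) = (-0.5000, 3.5000)

Perpendicular bisector through (-0.5000, 3.5000)


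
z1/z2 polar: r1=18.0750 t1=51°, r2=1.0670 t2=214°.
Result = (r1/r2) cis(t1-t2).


r = 18.0750 / 1.0670 = 16.9400
theta = 51° - 214° = -163° = 197° (mod 360)

16.9400 cis(197°)


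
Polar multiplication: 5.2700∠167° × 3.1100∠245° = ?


r = 5.2700 * 3.1100 = 16.3897
theta = 167° + 245° = 412° = 52° (mod 360)

16.3897 cis(52°)


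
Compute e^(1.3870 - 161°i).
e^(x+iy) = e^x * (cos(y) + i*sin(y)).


e^1.3870 = 4.0028
cos(-161°) = -0.94552
sin(-161°) = -0.32557
Real = 4.0028*(-0.94552) = -3.7847
Imag = 4.0028*(-0.32557) = -1.3032

-3.7847 - 1.3032i


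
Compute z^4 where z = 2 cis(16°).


r^4 = 2^4 = 16
n*theta = 4*16° = 64° = 64° (mod 360)
a = 16*cos(64°) = 7.0139
b = 16*sin(64°) = 14.3807

16 cis(64°) = 7.0139 + 14.3807i


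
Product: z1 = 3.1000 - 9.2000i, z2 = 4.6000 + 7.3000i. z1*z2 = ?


Real = 3.1*4.6 - (-9.2)*7.3 = 14.26 - (-67.16) = 81.42
Imag = 3.1*7.3 + 4.6*(-9.2) = 22.63 - (42.32) = -19.69

81.4200 - 19.6900i


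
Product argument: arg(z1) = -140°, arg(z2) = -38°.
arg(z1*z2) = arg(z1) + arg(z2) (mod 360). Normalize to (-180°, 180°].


arg(z1*z2) = -140° - 38° = -178°
Normalized to (-180°, 180°]: -178°

-178°


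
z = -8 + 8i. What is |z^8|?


|z| = sqrt(64+64) = sqrt(128) = 11.3137
|z^8| = |z|^8 = (sqrt(128))^8 = 128^4 = 268435456

|z^8| = 268435456


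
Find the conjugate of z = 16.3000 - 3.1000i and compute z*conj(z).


z_bar = 16.3000 + 3.1000i
z*z_bar = 16.3^2 + (-3.1)^2 = 265.69 + 9.61 = 275.3

z_bar = 16.3000 + 3.1000i, z*z_bar = 275.3


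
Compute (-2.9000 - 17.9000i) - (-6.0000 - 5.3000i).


Real: -2.9 + 6 = 3.1
Imag: -17.9 + 5.3 = -12.6

3.1000 - 12.6000i


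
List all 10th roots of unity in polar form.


The 10th roots of unity are cis(360k/10°) for k=0..9
Angle step = 360/10 = 36°
Primitive root: cis(36°)
Primitive root = 0.8090 + 0.5878i

10 roots at angles: 0°, 36°, 72°, 108°, 144°, 180°, 216°, 252°, 288°, 324°


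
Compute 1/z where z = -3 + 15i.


|z|^2 = 9+225 = 234
1/z = (-3 - 15i)/234

1/z = -0.0128 - 0.0641i


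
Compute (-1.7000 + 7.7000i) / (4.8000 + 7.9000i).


Conjugate of z2 = 4.8000 - 7.9000i
Numerator: (-1.7000 + 7.7000i)(4.8000 - 7.9000i) = 52.6700 + 50.3900i
Denominator: 4.8^2 + 7.9^2 = 85.45
Result = (52.6700 + 50.3900i)/85.45

0.6164 + 0.5897i


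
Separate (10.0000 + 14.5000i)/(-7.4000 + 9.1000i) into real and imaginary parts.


Multiply by conjugate: (10.0000 + 14.5000i)(-7.4000 - 9.1000i) / ((-7.4)^2 + 9.1^2)
Numerator real = 10*(-7.4) + 14.5*9.1 = 57.95
Numerator imag = 14.5*(-7.4) - 10*9.1 = -198.3
Denominator = 137.57
Re(z) = 57.95/137.57 = 0.4212
Im(z) = -198.3/137.57 = -1.4414

Re(z) = 0.4212, Im(z) = -1.4414


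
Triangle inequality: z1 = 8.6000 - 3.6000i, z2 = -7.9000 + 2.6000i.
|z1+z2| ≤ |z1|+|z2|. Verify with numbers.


|z1| = sqrt(8.6^2 + (-3.6)^2) = sqrt(86.92) = 9.3231
|z2| = sqrt((-7.9)^2 + 2.6^2) = sqrt(69.17) = 8.3169
z1+z2 = 0.7000 - i
|z1+z2| = sqrt(1.49) = 1.2207
|z1|+|z2| = 9.3231 + 8.3169 = 17.6400

|z1+z2| = 1.2207 ≤ |z1|+|z2| = 17.6400 (verified)


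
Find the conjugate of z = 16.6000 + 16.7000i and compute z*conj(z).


z_bar = 16.6000 - 16.7000i
z*z_bar = 16.6^2 + 16.7^2 = 275.56 + 278.89 = 554.45

z_bar = 16.6000 - 16.7000i, z*z_bar = 554.45


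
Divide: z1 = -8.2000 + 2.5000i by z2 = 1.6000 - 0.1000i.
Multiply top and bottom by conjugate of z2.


Conjugate of z2 = 1.6000 + 0.1000i
Numerator: (-8.2000 + 2.5000i)(1.6000 + 0.1000i) = -13.3700 + 3.1800i
Denominator: 1.6^2 + (-0.1)^2 = 2.57
Result = (-13.3700 + 3.1800i)/2.57

-5.2023 + 1.2374i


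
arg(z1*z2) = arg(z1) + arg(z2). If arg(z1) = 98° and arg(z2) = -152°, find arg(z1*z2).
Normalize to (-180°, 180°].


arg(z1*z2) = 98° - 152° = -54°
Normalized to (-180°, 180°]: -54°

-54°


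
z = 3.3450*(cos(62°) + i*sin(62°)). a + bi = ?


a = 3.3450*cos(62°) = 3.3450*0.46947 = 1.5704
b = 3.3450*sin(62°) = 3.3450*0.88295 = 2.9535

1.5704 + 2.9535i


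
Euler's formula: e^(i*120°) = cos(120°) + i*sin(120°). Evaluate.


cos(120°) = -0.5000
sin(120°) = 0.8660

e^(i*120°) = -0.5000 + 0.8660i


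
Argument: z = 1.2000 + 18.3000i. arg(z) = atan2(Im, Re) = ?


Re = 1.2, Im = 18.3
arg = atan2(18.3, 1.2) = 86.2483 degrees

arg(z) = 86.2483 degrees


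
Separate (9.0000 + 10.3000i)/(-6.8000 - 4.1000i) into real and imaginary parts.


Multiply by conjugate: (9.0000 + 10.3000i)(-6.8000 + 4.1000i) / ((-6.8)^2 + (-4.1)^2)
Numerator real = 9*(-6.8) + 10.3*(-4.1) = -103.43
Numerator imag = 10.3*(-6.8) - 9*(-4.1) = -33.14
Denominator = 63.05
Re(z) = -103.43/63.05 = -1.6404
Im(z) = -33.14/63.05 = -0.5256

Re(z) = -1.6404, Im(z) = -0.5256


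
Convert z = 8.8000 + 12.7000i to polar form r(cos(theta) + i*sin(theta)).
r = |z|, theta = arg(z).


r = sqrt(77.44+161.29) = sqrt(238.73) = 15.4509
theta = atan2(12.7, 8.8) = 55.2814 degrees

r = 15.4509, theta = 55.2814 degrees


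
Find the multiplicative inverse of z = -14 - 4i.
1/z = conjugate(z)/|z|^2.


|z|^2 = 196+16 = 212
1/z = (-14 + 4i)/212

1/z = -0.0660 + 0.0189i


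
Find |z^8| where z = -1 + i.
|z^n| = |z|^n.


|z| = sqrt(1+1) = sqrt(2) = 1.4142
|z^8| = |z|^8 = (sqrt(2))^8 = 2^4 = 16

|z^8| = 16


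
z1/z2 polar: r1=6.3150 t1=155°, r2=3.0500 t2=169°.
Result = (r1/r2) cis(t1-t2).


r = 6.3150 / 3.0500 = 2.0705
theta = 155° - 169° = -14° = 346° (mod 360)

2.0705 cis(346°)


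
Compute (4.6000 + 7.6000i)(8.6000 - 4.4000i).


Real = 4.6*8.6 - 7.6*(-4.4) = 39.56 - (-33.44) = 73
Imag = 4.6*(-4.4) + 8.6*7.6 = -20.24 + 65.36 = 45.12

73.0000 + 45.1200i


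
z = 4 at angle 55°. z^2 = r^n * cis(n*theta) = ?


r^2 = 4^2 = 16
n*theta = 2*55° = 110° = 110° (mod 360)
a = 16*cos(110°) = -5.4723
b = 16*sin(110°) = 15.0351

16 cis(110°) = -5.4723 + 15.0351i


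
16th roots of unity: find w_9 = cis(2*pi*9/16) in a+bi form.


Angle = 360*9/16 = 202.5°
a = cos(202.5°) = -0.9239
b = sin(202.5°) = -0.3827

-0.9239 - 0.3827i


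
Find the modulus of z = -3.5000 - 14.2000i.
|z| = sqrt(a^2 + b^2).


|z| = sqrt((-3.5)^2 + (-14.2)^2) = sqrt(12.25 + 201.64) = sqrt(213.89) = 14.6250

|z| = 14.6250


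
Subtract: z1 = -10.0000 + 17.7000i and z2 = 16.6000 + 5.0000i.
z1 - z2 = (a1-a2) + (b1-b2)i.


Real: -10 - 16.6 = -26.6
Imag: 17.7 - 5 = 12.7

-26.6000 + 12.7000i


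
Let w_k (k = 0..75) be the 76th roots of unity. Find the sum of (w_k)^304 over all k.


The roots are w_k = w^k with w = e^(2*pi*i/76), and (w^k)^304 = (w^304)^k.
So S = 1 + u + u^2 + ... + u^(75) with u = w^304.
304 = 4*76 + 0, so 304 is a multiple of 76 and u = (w^76)^4 = 1.
Every one of the 76 terms equals 1: S = 76

S = 76


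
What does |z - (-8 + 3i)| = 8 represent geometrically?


|z - z0| = r is a circle with center z0 and radius r.
Center = (-8, 3), radius = 8

Circle with center (-8, 3) and radius 8


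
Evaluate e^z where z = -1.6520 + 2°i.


e^-1.6520 = 0.191666
cos(2°) = 0.99939
sin(2°) = 0.0349
Real = 0.191666*0.99939 = 0.1915
Imag = 0.191666*0.0349 = 0.0067

0.1915 + 0.0067i


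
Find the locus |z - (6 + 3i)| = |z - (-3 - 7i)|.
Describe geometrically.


Equal distances means the locus is the perpendicular bisector of z1 and z2.
Midpoint = ((6+(-3))/2, (3+(-7))/2) = (1.5000, -2.0000)

Perpendicular bisector through (1.5000, -2.0000)


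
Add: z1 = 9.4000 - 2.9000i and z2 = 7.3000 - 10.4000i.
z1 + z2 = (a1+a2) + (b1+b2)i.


Real: 9.4 + 7.3 = 16.7
Imag: -2.9 - 10.4 = -13.3

16.7000 - 13.3000i


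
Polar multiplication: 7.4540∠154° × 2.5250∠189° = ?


r = 7.4540 * 2.5250 = 18.8213
theta = 154° + 189° = 343° = 343° (mod 360)

18.8213 cis(343°)


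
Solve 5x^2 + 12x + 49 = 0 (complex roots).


disc = 12^2 - 4*5*49 = 144 - 980 = -836
sqrt(|disc|) = sqrt(836) = 28.9137
Real part = -12/(2*5) = -1.2000
Imag part = 28.9137/(2*5) = 2.8914

-1.2000 ± 2.8914i


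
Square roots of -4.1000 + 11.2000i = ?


|z| = sqrt(16.81+125.44) = 11.9269
sqrt((|z|+a)/2) = sqrt((11.9269+(-4.1))/2) = sqrt(3.9134) = 1.9782
sqrt((|z|-a)/2) = sqrt((11.9269-(-4.1))/2) = sqrt(8.0134) = 2.8308

±(1.9782 + 2.8308i) i.e. 1.9782 + 2.8308i and -1.9782 - 2.8308i


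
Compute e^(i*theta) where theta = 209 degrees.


cos(209°) = -0.8746
sin(209°) = -0.4848

e^(i*209°) = -0.8746 - 0.4848i


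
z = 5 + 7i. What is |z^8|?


|z| = sqrt(25+49) = sqrt(74) = 8.6023
|z^8| = |z|^8 = (sqrt(74))^8 = 74^4 = 29986576

|z^8| = 29986576


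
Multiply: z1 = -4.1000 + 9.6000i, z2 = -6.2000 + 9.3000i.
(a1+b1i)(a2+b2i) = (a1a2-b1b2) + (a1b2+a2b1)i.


Real = -4.1*(-6.2) - 9.6*9.3 = 25.42 - 89.28 = -63.86
Imag = -4.1*9.3 - (6.2)*9.6 = -38.13 - (59.52) = -97.65

-63.8600 - 97.6500i


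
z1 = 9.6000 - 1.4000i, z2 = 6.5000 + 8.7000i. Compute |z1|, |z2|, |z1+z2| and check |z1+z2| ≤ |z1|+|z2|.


|z1| = sqrt(9.6^2 + (-1.4)^2) = sqrt(94.12) = 9.7015
|z2| = sqrt(6.5^2 + 8.7^2) = sqrt(117.94) = 10.8600
z1+z2 = 16.1000 + 7.3000i
|z1+z2| = sqrt(312.5) = 17.6777
|z1|+|z2| = 9.7015 + 10.8600 = 20.5615

|z1+z2| = 17.6777 ≤ |z1|+|z2| = 20.5615 (verified)


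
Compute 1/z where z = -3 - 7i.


|z|^2 = 9+49 = 58
1/z = (-3 + 7i)/58

1/z = -0.0517 + 0.1207i


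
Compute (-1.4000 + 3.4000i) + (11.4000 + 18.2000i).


Real: -1.4 + 11.4 = 10
Imag: 3.4 + 18.2 = 21.6

10.0000 + 21.6000i


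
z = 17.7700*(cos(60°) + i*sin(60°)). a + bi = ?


a = 17.7700*cos(60°) = 17.7700*0.5 = 8.8850
b = 17.7700*sin(60°) = 17.7700*0.866025 = 15.3893

8.8850 + 15.3893i


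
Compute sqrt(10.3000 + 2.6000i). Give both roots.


|z| = sqrt(106.09+6.76) = 10.6231
sqrt((|z|+a)/2) = sqrt((10.6231+10.3)/2) = sqrt(10.4615) = 3.2344
sqrt((|z|-a)/2) = sqrt((10.6231-10.3)/2) = sqrt(0.1615) = 0.4019

±(3.2344 + 0.4019i) i.e. 3.2344 + 0.4019i and -3.2344 - 0.4019i


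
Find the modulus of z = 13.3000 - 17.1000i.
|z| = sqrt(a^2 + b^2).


|z| = sqrt(13.3^2 + (-17.1)^2) = sqrt(176.89 + 292.41) = sqrt(469.3) = 21.6633

|z| = 21.6633


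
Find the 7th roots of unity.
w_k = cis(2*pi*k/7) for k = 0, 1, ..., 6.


The 7th roots of unity are cis(360k/7°) for k=0..6
Angle step = 360/7 = 51.4286°
Primitive root: cis(51.4286°)
Primitive root = 0.6235 + 0.7818i

7 roots at angles: 0°, 51.4286°, 102.8571°, 154.2857°, 205.7143°, 257.1429°, 308.5714°


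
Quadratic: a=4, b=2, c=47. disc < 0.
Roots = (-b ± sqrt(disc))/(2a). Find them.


disc = 2^2 - 4*4*47 = 4 - 752 = -748
sqrt(|disc|) = sqrt(748) = 27.3496
Real part = -2/(2*4) = -0.2500
Imag part = 27.3496/(2*4) = 3.4187

-0.2500 ± 3.4187i


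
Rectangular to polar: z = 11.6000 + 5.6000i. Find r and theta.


r = sqrt(134.56+31.36) = sqrt(165.92) = 12.8810
theta = atan2(5.6, 11.6) = 25.7693 degrees

r = 12.8810, theta = 25.7693 degrees


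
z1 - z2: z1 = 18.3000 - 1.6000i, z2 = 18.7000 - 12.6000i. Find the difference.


Real: 18.3 - 18.7 = -0.4
Imag: -1.6 + 12.6 = 11

-0.4000 + 11.0000i


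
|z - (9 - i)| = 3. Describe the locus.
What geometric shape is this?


|z - z0| = r is a circle with center z0 and radius r.
Center = (9, -1), radius = 3

Circle with center (9, -1) and radius 3


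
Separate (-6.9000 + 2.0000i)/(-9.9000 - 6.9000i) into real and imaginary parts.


Multiply by conjugate: (-6.9000 + 2.0000i)(-9.9000 + 6.9000i) / ((-9.9)^2 + (-6.9)^2)
Numerator real = -6.9*(-9.9) + 2*(-6.9) = 54.51
Numerator imag = 2*(-9.9) - (-6.9)*(-6.9) = -67.41
Denominator = 145.62
Re(z) = 54.51/145.62 = 0.3743
Im(z) = -67.41/145.62 = -0.4629

Re(z) = 0.3743, Im(z) = -0.4629


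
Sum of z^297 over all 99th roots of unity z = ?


The roots are w_k = w^k with w = e^(2*pi*i/99), and (w^k)^297 = (w^297)^k.
So S = 1 + u + u^2 + ... + u^(98) with u = w^297.
297 = 3*99 + 0, so 297 is a multiple of 99 and u = (w^99)^3 = 1.
Every one of the 99 terms equals 1: S = 99

S = 99


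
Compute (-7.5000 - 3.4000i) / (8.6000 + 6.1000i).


Conjugate of z2 = 8.6000 - 6.1000i
Numerator: (-7.5000 - 3.4000i)(8.6000 - 6.1000i) = -85.2400 + 16.5100i
Denominator: 8.6^2 + 6.1^2 = 111.17
Result = (-85.2400 + 16.5100i)/111.17

-0.7668 + 0.1485i


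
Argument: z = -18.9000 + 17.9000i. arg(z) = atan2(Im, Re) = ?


Re = -18.9, Im = 17.9
arg = atan2(17.9, -18.9) = 136.5566 degrees

arg(z) = 136.5566 degrees


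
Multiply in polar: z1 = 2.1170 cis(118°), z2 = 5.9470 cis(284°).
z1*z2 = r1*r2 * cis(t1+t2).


r = 2.1170 * 5.9470 = 12.5898
theta = 118° + 284° = 402° = 42° (mod 360)

12.5898 cis(42°)


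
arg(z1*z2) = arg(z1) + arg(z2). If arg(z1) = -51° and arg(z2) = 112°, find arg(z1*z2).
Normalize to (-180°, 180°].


arg(z1*z2) = -51° + 112° = 61°
Normalized to (-180°, 180°]: 61°

61°


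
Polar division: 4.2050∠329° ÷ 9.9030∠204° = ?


r = 4.2050 / 9.9030 = 0.4246
theta = 329° - 204° = 125° = 125° (mod 360)

0.4246 cis(125°)


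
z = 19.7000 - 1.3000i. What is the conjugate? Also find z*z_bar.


z_bar = 19.7000 + 1.3000i
z*z_bar = 19.7^2 + (-1.3)^2 = 388.09 + 1.69 = 389.78

z_bar = 19.7000 + 1.3000i, z*z_bar = 389.78


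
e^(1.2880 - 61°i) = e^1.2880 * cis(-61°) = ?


e^1.2880 = 3.62553
cos(-61°) = 0.4848
sin(-61°) = -0.87462
Real = 3.62553*0.4848 = 1.7577
Imag = 3.62553*(-0.87462) = -3.1710

1.7577 - 3.1710i


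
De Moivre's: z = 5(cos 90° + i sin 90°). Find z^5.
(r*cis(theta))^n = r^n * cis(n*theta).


r^5 = 5^5 = 3125
n*theta = 5*90° = 450° = 90° (mod 360)
a = 3125*cos(90°) = 0
b = 3125*sin(90°) = 3125.0000

3125 cis(90°) = 0 + 3125.0000i


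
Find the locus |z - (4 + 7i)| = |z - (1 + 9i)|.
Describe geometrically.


Equal distances means the locus is the perpendicular bisector of z1 and z2.
Midpoint = ((4+1)/2, (7+9)/2) = (2.5000, 8.0000)

Perpendicular bisector through (2.5000, 8.0000)


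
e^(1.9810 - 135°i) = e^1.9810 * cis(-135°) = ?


e^1.9810 = 7.2500
cos(-135°) = -0.7071
sin(-135°) = -0.7071
Real = 7.2500*(-0.7071) = -5.1265
Imag = 7.2500*(-0.7071) = -5.1265

-5.1265 - 5.1265i


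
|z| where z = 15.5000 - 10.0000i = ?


|z| = sqrt(15.5^2 + (-10)^2) = sqrt(240.25 + 100) = sqrt(340.25) = 18.4459

|z| = 18.4459


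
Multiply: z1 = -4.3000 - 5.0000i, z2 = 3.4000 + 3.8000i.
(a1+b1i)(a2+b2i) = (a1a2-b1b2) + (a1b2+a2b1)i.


Real = -4.3*3.4 - (-5)*3.8 = -14.62 - (-19) = 4.38
Imag = -4.3*3.8 + 3.4*(-5) = -16.34 - (17) = -33.34

4.3800 - 33.3400i


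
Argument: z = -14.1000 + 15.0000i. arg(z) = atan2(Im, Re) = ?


Re = -14.1, Im = 15
arg = atan2(15, -14.1) = 133.2285 degrees

arg(z) = 133.2285 degrees


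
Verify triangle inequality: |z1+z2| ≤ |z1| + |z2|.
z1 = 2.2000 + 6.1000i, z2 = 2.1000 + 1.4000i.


|z1| = sqrt(2.2^2 + 6.1^2) = sqrt(42.05) = 6.4846
|z2| = sqrt(2.1^2 + 1.4^2) = sqrt(6.37) = 2.5239
z1+z2 = 4.3000 + 7.5000i
|z1+z2| = sqrt(74.74) = 8.6452
|z1|+|z2| = 6.4846 + 2.5239 = 9.0085

|z1+z2| = 8.6452 ≤ |z1|+|z2| = 9.0085 (verified)


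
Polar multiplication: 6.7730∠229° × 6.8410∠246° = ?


r = 6.7730 * 6.8410 = 46.3341
theta = 229° + 246° = 475° = 115° (mod 360)

46.3341 cis(115°)


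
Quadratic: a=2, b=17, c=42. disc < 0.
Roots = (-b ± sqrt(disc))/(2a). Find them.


disc = 17^2 - 4*2*42 = 289 - 336 = -47
sqrt(|disc|) = sqrt(47) = 6.8557
Real part = -17/(2*2) = -4.2500
Imag part = 6.8557/(2*2) = 1.7139

-4.2500 ± 1.7139i


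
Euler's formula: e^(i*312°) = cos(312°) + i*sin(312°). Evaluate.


cos(312°) = 0.6691
sin(312°) = -0.7431

e^(i*312°) = 0.6691 - 0.7431i


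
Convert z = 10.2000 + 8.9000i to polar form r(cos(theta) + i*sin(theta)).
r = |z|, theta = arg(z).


r = sqrt(104.04+79.21) = sqrt(183.25) = 13.5370
theta = atan2(8.9, 10.2) = 41.1063 degrees

r = 13.5370, theta = 41.1063 degrees


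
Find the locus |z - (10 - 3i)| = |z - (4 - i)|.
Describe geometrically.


Equal distances means the locus is the perpendicular bisector of z1 and z2.
Midpoint = ((10+4)/2, (-3+(-1))/2) = (7.0000, -2.0000)

Perpendicular bisector through (7.0000, -2.0000)


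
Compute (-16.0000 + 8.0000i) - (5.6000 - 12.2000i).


Real: -16 - 5.6 = -21.6
Imag: 8 + 12.2 = 20.2

-21.6000 + 20.2000i


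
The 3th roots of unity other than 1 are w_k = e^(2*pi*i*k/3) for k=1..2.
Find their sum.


With w = e^(2*pi*i/3), all 3 of the 3th roots of unity w^0 = 1, w, ..., w^(2) sum to 0: 1 + w + ... + w^(2) = (1 - w^3)/(1 - w) = 0 since w^3 = 1, w ≠ 1.
Removing the root 1: w + w^2 + ... + w^(2) = 0 - 1 = -1

Sum = -1


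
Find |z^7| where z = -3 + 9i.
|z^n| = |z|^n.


|z| = sqrt(9+81) = sqrt(90) = 9.4868
|z^7| = |z|^7 = (sqrt(90))^7 = 90^3 * sqrt(90) = 729000*sqrt(90)

|z^7| = 729000*sqrt(90) ≈ 6915901.2428


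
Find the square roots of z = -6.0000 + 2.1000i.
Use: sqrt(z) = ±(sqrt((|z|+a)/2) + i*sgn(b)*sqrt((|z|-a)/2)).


|z| = sqrt(36+4.41) = 6.3569
sqrt((|z|+a)/2) = sqrt((6.3569+(-6))/2) = sqrt(0.1784) = 0.4224
sqrt((|z|-a)/2) = sqrt((6.3569-(-6))/2) = sqrt(6.1784) = 2.4856

±(0.4224 + 2.4856i) i.e. 0.4224 + 2.4856i and -0.4224 - 2.4856i


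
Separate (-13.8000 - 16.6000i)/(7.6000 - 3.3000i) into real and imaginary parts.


Multiply by conjugate: (-13.8000 - 16.6000i)(7.6000 + 3.3000i) / (7.6^2 + (-3.3)^2)
Numerator real = -13.8*7.6 - (16.6)*(-3.3) = -50.1
Numerator imag = -16.6*7.6 - (-13.8)*(-3.3) = -171.7
Denominator = 68.65
Re(z) = -50.1/68.65 = -0.7298
Im(z) = -171.7/68.65 = -2.5011

Re(z) = -0.7298, Im(z) = -2.5011
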